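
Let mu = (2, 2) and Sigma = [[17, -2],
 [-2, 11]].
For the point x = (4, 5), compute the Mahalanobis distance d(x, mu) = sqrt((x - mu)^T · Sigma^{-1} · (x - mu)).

Step 1 — centre the observation: (x - mu) = (2, 3).

Step 2 — invert Sigma. det(Sigma) = 17·11 - (-2)² = 183.
  Sigma^{-1} = (1/det) · [[d, -b], [-b, a]] = [[0.0601, 0.0109],
 [0.0109, 0.0929]].

Step 3 — form the quadratic (x - mu)^T · Sigma^{-1} · (x - mu):
  Sigma^{-1} · (x - mu) = (0.153, 0.3005).
  (x - mu)^T · [Sigma^{-1} · (x - mu)] = (2)·(0.153) + (3)·(0.3005) = 1.2077.

Step 4 — take square root: d = √(1.2077) ≈ 1.0989.

d(x, mu) = √(1.2077) ≈ 1.0989


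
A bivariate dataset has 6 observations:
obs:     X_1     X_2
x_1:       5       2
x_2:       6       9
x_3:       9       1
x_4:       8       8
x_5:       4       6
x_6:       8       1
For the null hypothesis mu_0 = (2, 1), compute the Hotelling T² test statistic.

Step 1 — sample mean vector:
  mean(X_1) = (5 + 6 + 9 + 8 + 4 + 8) / 6 = 40/6 = 6.6667
  mean(X_2) = (2 + 9 + 1 + 8 + 6 + 1) / 6 = 27/6 = 4.5
  x̄ = (6.6667, 4.5),  deviation x̄ - mu_0 = (6.6667, 4.5) - (2, 1) = (4.6667, 3.5).

Step 2 — sample covariance matrix, S[i,j] = (1/(n-1)) · Σ_k (x_{k,i} - mean_i) · (x_{k,j} - mean_j), divisor n-1 = 5:
  S[X_1,X_1] = ((-1.6667)·(-1.6667) + (-0.6667)·(-0.6667) + (2.3333)·(2.3333) + (1.3333)·(1.3333) + (-2.6667)·(-2.6667) + (1.3333)·(1.3333)) / 5 = 19.3333/5 = 3.8667
  S[X_1,X_2] = ((-1.6667)·(-2.5) + (-0.6667)·(4.5) + (2.3333)·(-3.5) + (1.3333)·(3.5) + (-2.6667)·(1.5) + (1.3333)·(-3.5)) / 5 = -11/5 = -2.2
  S[X_2,X_2] = ((-2.5)·(-2.5) + (4.5)·(4.5) + (-3.5)·(-3.5) + (3.5)·(3.5) + (1.5)·(1.5) + (-3.5)·(-3.5)) / 5 = 65.5/5 = 13.1
  S = [[3.8667, -2.2],
 [-2.2, 13.1]].

Step 3 — invert S. det(S) = 3.8667·13.1 - (-2.2)² = 45.8133.
  S^{-1} = (1/det) · [[d, -b], [-b, a]] = [[0.2859, 0.048],
 [0.048, 0.0844]].

Step 4 — quadratic form (x̄ - mu_0)^T · S^{-1} · (x̄ - mu_0):
  S^{-1} · (x̄ - mu_0) = (1.5025, 0.5195),
  (x̄ - mu_0)^T · [...] = (4.6667)·(1.5025) + (3.5)·(0.5195) = 8.8298.

Step 5 — scale by n: T² = 6 · 8.8298 = 52.9788.

T² ≈ 52.9788


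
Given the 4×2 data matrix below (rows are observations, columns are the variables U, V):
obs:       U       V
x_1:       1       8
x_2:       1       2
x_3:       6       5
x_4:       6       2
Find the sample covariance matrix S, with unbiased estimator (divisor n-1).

Step 1 — column means:
  mean(U) = (1 + 1 + 6 + 6) / 4 = 14/4 = 3.5
  mean(V) = (8 + 2 + 5 + 2) / 4 = 17/4 = 4.25

Step 2 — sample covariance S[i,j] = (1/(n-1)) · Σ_k (x_{k,i} - mean_i) · (x_{k,j} - mean_j), with n-1 = 3.
  S[U,U] = ((-2.5)·(-2.5) + (-2.5)·(-2.5) + (2.5)·(2.5) + (2.5)·(2.5)) / 3 = 25/3 = 8.3333
  S[U,V] = ((-2.5)·(3.75) + (-2.5)·(-2.25) + (2.5)·(0.75) + (2.5)·(-2.25)) / 3 = -7.5/3 = -2.5
  S[V,V] = ((3.75)·(3.75) + (-2.25)·(-2.25) + (0.75)·(0.75) + (-2.25)·(-2.25)) / 3 = 24.75/3 = 8.25

S is symmetric (S[j,i] = S[i,j]). Assembling:

S = [[8.3333, -2.5],
 [-2.5, 8.25]]


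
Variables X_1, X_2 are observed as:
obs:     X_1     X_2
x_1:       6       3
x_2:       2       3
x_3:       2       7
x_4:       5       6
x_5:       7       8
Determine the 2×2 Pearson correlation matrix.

Step 1 — column means:
  mean(X_1) = (6 + 2 + 2 + 5 + 7) / 5 = 22/5 = 4.4
  mean(X_2) = (3 + 3 + 7 + 6 + 8) / 5 = 27/5 = 5.4

Step 2 — sample variances and covariances s[i,j] = (1/(n-1)) · Σ_k (x_{k,i} - mean_i) · (x_{k,j} - mean_j), with n-1 = 4:
  s[X_1,X_1] = ((1.6)·(1.6) + (-2.4)·(-2.4) + (-2.4)·(-2.4) + (0.6)·(0.6) + (2.6)·(2.6)) / 4 = 21.2/4 = 5.3
  s[X_1,X_2] = ((1.6)·(-2.4) + (-2.4)·(-2.4) + (-2.4)·(1.6) + (0.6)·(0.6) + (2.6)·(2.6)) / 4 = 5.2/4 = 1.3
  s[X_2,X_2] = ((-2.4)·(-2.4) + (-2.4)·(-2.4) + (1.6)·(1.6) + (0.6)·(0.6) + (2.6)·(2.6)) / 4 = 21.2/4 = 5.3
  Sample standard deviations s_i = √(s[i,i]):
  s(X_1) = √(5.3) = 2.3022
  s(X_2) = √(5.3) = 2.3022

Step 3 — r_{ij} = s_{ij} / (s_i · s_j):
  r[X_1,X_1] = 1 (diagonal).
  r[X_1,X_2] = 1.3 / (2.3022 · 2.3022) = 1.3 / 5.3 = 0.2453
  r[X_2,X_2] = 1 (diagonal).

R is symmetric with unit diagonal. Assembling:

R = [[1, 0.2453],
 [0.2453, 1]]


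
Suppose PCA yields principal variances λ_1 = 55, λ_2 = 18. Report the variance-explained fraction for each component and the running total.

Step 1 — total variance = trace(Sigma) = Σ λ_i = 55 + 18 = 73.

Step 2 — fraction explained by component i = λ_i / Σ λ:
  PC1: 55/73 = 0.7534
  PC2: 18/73 = 0.2466

Step 3 — cumulative fraction after k components = (λ_1 + ... + λ_k) / Σ λ:
  k = 1: 55/73 = 0.7534
  k = 2: (55 + 18)/73 = 73/73 = 1

Summary (fraction, with percent):

explained: PC1 0.7534 (75.34%), PC2 0.2466 (24.66%);  cumulative: 0.7534, 1


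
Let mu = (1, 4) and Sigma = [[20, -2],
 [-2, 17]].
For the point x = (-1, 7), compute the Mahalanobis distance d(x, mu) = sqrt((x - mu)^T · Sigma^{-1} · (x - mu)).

Step 1 — centre the observation: (x - mu) = (-2, 3).

Step 2 — invert Sigma. det(Sigma) = 20·17 - (-2)² = 336.
  Sigma^{-1} = (1/det) · [[d, -b], [-b, a]] = [[0.0506, 0.006],
 [0.006, 0.0595]].

Step 3 — form the quadratic (x - mu)^T · Sigma^{-1} · (x - mu):
  Sigma^{-1} · (x - mu) = (-0.0833, 0.1667).
  (x - mu)^T · [Sigma^{-1} · (x - mu)] = (-2)·(-0.0833) + (3)·(0.1667) = 0.6667.

Step 4 — take square root: d = √(0.6667) ≈ 0.8165.

d(x, mu) = √(0.6667) ≈ 0.8165


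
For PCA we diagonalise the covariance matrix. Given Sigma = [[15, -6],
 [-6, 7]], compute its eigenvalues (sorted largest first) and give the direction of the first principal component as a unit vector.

Step 1 — characteristic polynomial of 2×2 Sigma:
  det(Sigma - λI) = λ² - trace · λ + det = 0.
  trace = 15 + 7 = 22, det = 15·7 - (-6)² = 69.
Step 2 — discriminant:
  Δ = trace² - 4·det = 484 - 276 = 208.
Step 3 — eigenvalues:
  λ = (trace ± √Δ)/2 = (22 ± 14.4222)/2,
  λ_1 = 18.2111,  λ_2 = 3.7889.

Step 4 — unit eigenvector for λ_1: solve (Sigma - λ_1 I)v = 0. First row:
  (15 - 18.2111)·v_x + (-6)·v_y = 0, i.e. (-3.2111)·v_x + (-6)·v_y = 0,
  so v ∝ (b, λ_1 - a) = (-6, 3.2111); multiply by -1 so the first entry is positive: u = (6, -3.2111).
  ||u|| = √((6)² + (-3.2111)²) = √(46.3112) ≈ 6.8052,
  v_1 = u/||u|| ≈ (0.8817, -0.4719) (||v_1|| = 1).

λ_1 = 18.2111,  λ_2 = 3.7889;  v_1 ≈ (0.8817, -0.4719)


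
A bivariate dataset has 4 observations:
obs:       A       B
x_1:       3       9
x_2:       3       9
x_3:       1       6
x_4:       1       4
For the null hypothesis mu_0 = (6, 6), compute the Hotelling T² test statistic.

Step 1 — sample mean vector:
  mean(A) = (3 + 3 + 1 + 1) / 4 = 8/4 = 2
  mean(B) = (9 + 9 + 6 + 4) / 4 = 28/4 = 7
  x̄ = (2, 7),  deviation x̄ - mu_0 = (2, 7) - (6, 6) = (-4, 1).

Step 2 — sample covariance matrix, S[i,j] = (1/(n-1)) · Σ_k (x_{k,i} - mean_i) · (x_{k,j} - mean_j), divisor n-1 = 3:
  S[A,A] = ((1)·(1) + (1)·(1) + (-1)·(-1) + (-1)·(-1)) / 3 = 4/3 = 1.3333
  S[A,B] = ((1)·(2) + (1)·(2) + (-1)·(-1) + (-1)·(-3)) / 3 = 8/3 = 2.6667
  S[B,B] = ((2)·(2) + (2)·(2) + (-1)·(-1) + (-3)·(-3)) / 3 = 18/3 = 6
  S = [[1.3333, 2.6667],
 [2.6667, 6]].

Step 3 — invert S. det(S) = 1.3333·6 - (2.6667)² = 0.8889.
  S^{-1} = (1/det) · [[d, -b], [-b, a]] = [[6.75, -3],
 [-3, 1.5]].

Step 4 — quadratic form (x̄ - mu_0)^T · S^{-1} · (x̄ - mu_0):
  S^{-1} · (x̄ - mu_0) = (-30, 13.5),
  (x̄ - mu_0)^T · [...] = (-4)·(-30) + (1)·(13.5) = 133.5.

Step 5 — scale by n: T² = 4 · 133.5 = 534.

T² ≈ 534


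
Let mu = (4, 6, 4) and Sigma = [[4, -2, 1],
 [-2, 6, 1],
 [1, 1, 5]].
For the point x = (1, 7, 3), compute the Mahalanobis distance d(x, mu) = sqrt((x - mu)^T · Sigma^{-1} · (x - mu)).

Step 1 — centre the observation: (x - mu) = (-3, 1, -1).

Step 2 — invert Sigma (cofactor / det for 3×3, or solve directly):
  Sigma^{-1} = [[0.3372, 0.1279, -0.093],
 [0.1279, 0.2209, -0.0698],
 [-0.093, -0.0698, 0.2326]].

Step 3 — form the quadratic (x - mu)^T · Sigma^{-1} · (x - mu):
  Sigma^{-1} · (x - mu) = (-0.7907, -0.093, -0.0233).
  (x - mu)^T · [Sigma^{-1} · (x - mu)] = (-3)·(-0.7907) + (1)·(-0.093) + (-1)·(-0.0233) = 2.3023.

Step 4 — take square root: d = √(2.3023) ≈ 1.5173.

d(x, mu) = √(2.3023) ≈ 1.5173


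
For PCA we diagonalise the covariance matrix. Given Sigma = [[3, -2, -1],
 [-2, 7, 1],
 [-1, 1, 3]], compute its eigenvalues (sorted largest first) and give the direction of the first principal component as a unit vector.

Step 1 — characteristic polynomial p(λ) = det(λI - Sigma) = λ³ - tr·λ² + c_1·λ - det, where tr = trace, c_1 = sum of the principal 2×2 minors, det = det(Sigma):
  tr = 3 + 7 + 3 = 13,
  c_1 = (3·7 - (-2)²) + (3·3 - (-1)²) + (7·3 - (1)²) = 17 + 8 + 20 = 45,
  det = 3·(7·3 - (1)²) - (-2)·((-2)·3 - (1)·(-1)) + (-1)·((-2)·(1) - 7·(-1)) = 3·(20) - (-2)·(-5) + (-1)·(5) = 45.
  So p(λ) = λ³ - 13λ² + 45λ - 45.
Step 2 — look for an integer root (rational root theorem: any rational root is an integer divisor of 45). Testing λ = 3:
  p(3) = 27 - 117 + 135 - 45 = 0  ✓
  Dividing out (λ - 3): p(λ) = (λ - 3)(λ² - 10λ + 15).
Step 3 — remaining eigenvalues from the quadratic λ² - 10λ + 15 = 0:
  Δ = 10² - 4·15 = 100 - 60 = 40,  λ = (10 ± √40)/2 = (10 ± 6.3246)/2 ≈ 8.1623 or 1.8377.
  Sorted: λ_1 = 8.1623,  λ_2 = 3,  λ_3 = 1.8377  (check: sum = 13 = tr ✓).

Step 4 — unit eigenvector for λ_1 ≈ 8.1623: v spans the null space of (Sigma - λ_1 I), whose rows are
  r_1 = (-5.1623, -2, -1),  r_2 = (-2, -1.1623, 1),  r_3 = (-1, 1, -5.1623).
  v is orthogonal to every row, so take v ∝ r_1 × r_2 = ((-2)·(1) - (-1)·(-1.1623), (-1)·(-2) - (-5.1623)·(1), (-5.1623)·(-1.1623) - (-2)·(-2)) ≈ (-3.1623, 7.1623, 2).
  Rescale (multiply by -1 so the first nonzero entry is positive): u = (3.1623, -7.1623, -2).
  ||u|| = √((3.1623)² + (-7.1623)² + (-2)²) = √(65.2982) ≈ 8.0807,  v_1 = u/||u|| ≈ (0.3913, -0.8863, -0.2475) (||v_1|| = 1).

λ_1 = 8.1623,  λ_2 = 3,  λ_3 = 1.8377;  v_1 ≈ (0.3913, -0.8863, -0.2475)


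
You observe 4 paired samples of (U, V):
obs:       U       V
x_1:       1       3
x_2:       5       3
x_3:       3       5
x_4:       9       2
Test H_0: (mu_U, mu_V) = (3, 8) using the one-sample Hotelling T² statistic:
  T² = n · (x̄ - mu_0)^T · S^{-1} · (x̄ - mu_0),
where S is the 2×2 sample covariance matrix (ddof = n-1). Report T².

Step 1 — sample mean vector:
  mean(U) = (1 + 5 + 3 + 9) / 4 = 18/4 = 4.5
  mean(V) = (3 + 3 + 5 + 2) / 4 = 13/4 = 3.25
  x̄ = (4.5, 3.25),  deviation x̄ - mu_0 = (4.5, 3.25) - (3, 8) = (1.5, -4.75).

Step 2 — sample covariance matrix, S[i,j] = (1/(n-1)) · Σ_k (x_{k,i} - mean_i) · (x_{k,j} - mean_j), divisor n-1 = 3:
  S[U,U] = ((-3.5)·(-3.5) + (0.5)·(0.5) + (-1.5)·(-1.5) + (4.5)·(4.5)) / 3 = 35/3 = 11.6667
  S[U,V] = ((-3.5)·(-0.25) + (0.5)·(-0.25) + (-1.5)·(1.75) + (4.5)·(-1.25)) / 3 = -7.5/3 = -2.5
  S[V,V] = ((-0.25)·(-0.25) + (-0.25)·(-0.25) + (1.75)·(1.75) + (-1.25)·(-1.25)) / 3 = 4.75/3 = 1.5833
  S = [[11.6667, -2.5],
 [-2.5, 1.5833]].

Step 3 — invert S. det(S) = 11.6667·1.5833 - (-2.5)² = 12.2222.
  S^{-1} = (1/det) · [[d, -b], [-b, a]] = [[0.1295, 0.2045],
 [0.2045, 0.9545]].

Step 4 — quadratic form (x̄ - mu_0)^T · S^{-1} · (x̄ - mu_0):
  S^{-1} · (x̄ - mu_0) = (-0.7773, -4.2273),
  (x̄ - mu_0)^T · [...] = (1.5)·(-0.7773) + (-4.75)·(-4.2273) = 18.9136.

Step 5 — scale by n: T² = 4 · 18.9136 = 75.6545.

T² ≈ 75.6545


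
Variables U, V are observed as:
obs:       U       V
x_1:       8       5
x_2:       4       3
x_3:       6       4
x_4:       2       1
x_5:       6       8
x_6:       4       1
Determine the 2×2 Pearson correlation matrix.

Step 1 — column means:
  mean(U) = (8 + 4 + 6 + 2 + 6 + 4) / 6 = 30/6 = 5
  mean(V) = (5 + 3 + 4 + 1 + 8 + 1) / 6 = 22/6 = 3.6667

Step 2 — sample variances and covariances s[i,j] = (1/(n-1)) · Σ_k (x_{k,i} - mean_i) · (x_{k,j} - mean_j), with n-1 = 5:
  s[U,U] = ((3)·(3) + (-1)·(-1) + (1)·(1) + (-3)·(-3) + (1)·(1) + (-1)·(-1)) / 5 = 22/5 = 4.4
  s[U,V] = ((3)·(1.3333) + (-1)·(-0.6667) + (1)·(0.3333) + (-3)·(-2.6667) + (1)·(4.3333) + (-1)·(-2.6667)) / 5 = 20/5 = 4
  s[V,V] = ((1.3333)·(1.3333) + (-0.6667)·(-0.6667) + (0.3333)·(0.3333) + (-2.6667)·(-2.6667) + (4.3333)·(4.3333) + (-2.6667)·(-2.6667)) / 5 = 35.3333/5 = 7.0667
  Sample standard deviations s_i = √(s[i,i]):
  s(U) = √(4.4) = 2.0976
  s(V) = √(7.0667) = 2.6583

Step 3 — r_{ij} = s_{ij} / (s_i · s_j):
  r[U,U] = 1 (diagonal).
  r[U,V] = 4 / (2.0976 · 2.6583) = 4 / 5.5761 = 0.7173
  r[V,V] = 1 (diagonal).

R is symmetric with unit diagonal. Assembling:

R = [[1, 0.7173],
 [0.7173, 1]]


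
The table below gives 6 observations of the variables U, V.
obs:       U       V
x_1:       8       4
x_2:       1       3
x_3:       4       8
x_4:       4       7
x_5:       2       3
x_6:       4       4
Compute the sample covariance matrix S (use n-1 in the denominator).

Step 1 — column means:
  mean(U) = (8 + 1 + 4 + 4 + 2 + 4) / 6 = 23/6 = 3.8333
  mean(V) = (4 + 3 + 8 + 7 + 3 + 4) / 6 = 29/6 = 4.8333

Step 2 — sample covariance S[i,j] = (1/(n-1)) · Σ_k (x_{k,i} - mean_i) · (x_{k,j} - mean_j), with n-1 = 5.
  S[U,U] = ((4.1667)·(4.1667) + (-2.8333)·(-2.8333) + (0.1667)·(0.1667) + (0.1667)·(0.1667) + (-1.8333)·(-1.8333) + (0.1667)·(0.1667)) / 5 = 28.8333/5 = 5.7667
  S[U,V] = ((4.1667)·(-0.8333) + (-2.8333)·(-1.8333) + (0.1667)·(3.1667) + (0.1667)·(2.1667) + (-1.8333)·(-1.8333) + (0.1667)·(-0.8333)) / 5 = 5.8333/5 = 1.1667
  S[V,V] = ((-0.8333)·(-0.8333) + (-1.8333)·(-1.8333) + (3.1667)·(3.1667) + (2.1667)·(2.1667) + (-1.8333)·(-1.8333) + (-0.8333)·(-0.8333)) / 5 = 22.8333/5 = 4.5667

S is symmetric (S[j,i] = S[i,j]). Assembling:

S = [[5.7667, 1.1667],
 [1.1667, 4.5667]]


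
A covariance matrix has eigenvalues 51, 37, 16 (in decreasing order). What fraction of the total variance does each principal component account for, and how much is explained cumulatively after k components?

Step 1 — total variance = trace(Sigma) = Σ λ_i = 51 + 37 + 16 = 104.

Step 2 — fraction explained by component i = λ_i / Σ λ:
  PC1: 51/104 = 0.4904
  PC2: 37/104 = 0.3558
  PC3: 16/104 = 0.1538

Step 3 — cumulative fraction after k components = (λ_1 + ... + λ_k) / Σ λ:
  k = 1: 51/104 = 0.4904
  k = 2: (51 + 37)/104 = 88/104 = 0.8462
  k = 3: (51 + 37 + 16)/104 = 104/104 = 1

Summary (fraction, with percent):

explained: PC1 0.4904 (49.04%), PC2 0.3558 (35.58%), PC3 0.1538 (15.38%);  cumulative: 0.4904, 0.8462, 1


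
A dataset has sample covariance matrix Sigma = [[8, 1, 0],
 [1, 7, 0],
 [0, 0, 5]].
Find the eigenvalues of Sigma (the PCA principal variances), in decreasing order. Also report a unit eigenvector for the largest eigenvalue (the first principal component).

Step 1 — characteristic polynomial p(λ) = det(λI - Sigma) = λ³ - tr·λ² + c_1·λ - det, where tr = trace, c_1 = sum of the principal 2×2 minors, det = det(Sigma):
  tr = 8 + 7 + 5 = 20,
  c_1 = (8·7 - (1)²) + (8·5 - (0)²) + (7·5 - (0)²) = 55 + 40 + 35 = 130,
  det = 8·(7·5 - (0)²) - (1)·((1)·5 - (0)·(0)) + (0)·((1)·(0) - 7·(0)) = 8·(35) - (1)·(5) + (0)·(0) = 275.
  So p(λ) = λ³ - 20λ² + 130λ - 275.
Step 2 — look for an integer root (rational root theorem: any rational root is an integer divisor of 275). Testing λ = 5:
  p(5) = 125 - 500 + 650 - 275 = 0  ✓
  Dividing out (λ - 5): p(λ) = (λ - 5)(λ² - 15λ + 55).
Step 3 — remaining eigenvalues from the quadratic λ² - 15λ + 55 = 0:
  Δ = 15² - 4·55 = 225 - 220 = 5,  λ = (15 ± √5)/2 = (15 ± 2.2361)/2 ≈ 8.618 or 6.382.
  Sorted: λ_1 = 8.618,  λ_2 = 6.382,  λ_3 = 5  (check: sum = 20 = tr ✓).

Step 4 — unit eigenvector for λ_1 ≈ 8.618: v spans the null space of (Sigma - λ_1 I), whose rows are
  r_1 = (-0.618, 1, 0),  r_2 = (1, -1.618, 0),  r_3 = (0, 0, -3.618).
  v is orthogonal to every row, so take v ∝ r_1 × r_3 = ((1)·(-3.618) - (0)·(0), (0)·(0) - (-0.618)·(-3.618), (-0.618)·(0) - (1)·(0)) ≈ (-3.618, -2.2361, 0).
  Rescale (multiply by -1 so the first nonzero entry is positive): u = (3.618, 2.2361, 0).
  ||u|| = √((3.618)² + (2.2361)² + (0)²) = √(18.0902) ≈ 4.2533,  v_1 = u/||u|| ≈ (0.8507, 0.5257, 0) (||v_1|| = 1).

λ_1 = 8.618,  λ_2 = 6.382,  λ_3 = 5;  v_1 ≈ (0.8507, 0.5257, 0)


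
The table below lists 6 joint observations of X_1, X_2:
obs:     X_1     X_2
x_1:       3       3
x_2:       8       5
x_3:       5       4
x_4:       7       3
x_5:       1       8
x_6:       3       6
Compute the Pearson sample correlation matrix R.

Step 1 — column means:
  mean(X_1) = (3 + 8 + 5 + 7 + 1 + 3) / 6 = 27/6 = 4.5
  mean(X_2) = (3 + 5 + 4 + 3 + 8 + 6) / 6 = 29/6 = 4.8333

Step 2 — sample variances and covariances s[i,j] = (1/(n-1)) · Σ_k (x_{k,i} - mean_i) · (x_{k,j} - mean_j), with n-1 = 5:
  s[X_1,X_1] = ((-1.5)·(-1.5) + (3.5)·(3.5) + (0.5)·(0.5) + (2.5)·(2.5) + (-3.5)·(-3.5) + (-1.5)·(-1.5)) / 5 = 35.5/5 = 7.1
  s[X_1,X_2] = ((-1.5)·(-1.8333) + (3.5)·(0.1667) + (0.5)·(-0.8333) + (2.5)·(-1.8333) + (-3.5)·(3.1667) + (-1.5)·(1.1667)) / 5 = -14.5/5 = -2.9
  s[X_2,X_2] = ((-1.8333)·(-1.8333) + (0.1667)·(0.1667) + (-0.8333)·(-0.8333) + (-1.8333)·(-1.8333) + (3.1667)·(3.1667) + (1.1667)·(1.1667)) / 5 = 18.8333/5 = 3.7667
  Sample standard deviations s_i = √(s[i,i]):
  s(X_1) = √(7.1) = 2.6646
  s(X_2) = √(3.7667) = 1.9408

Step 3 — r_{ij} = s_{ij} / (s_i · s_j):
  r[X_1,X_1] = 1 (diagonal).
  r[X_1,X_2] = -2.9 / (2.6646 · 1.9408) = -2.9 / 5.1714 = -0.5608
  r[X_2,X_2] = 1 (diagonal).

R is symmetric with unit diagonal. Assembling:

R = [[1, -0.5608],
 [-0.5608, 1]]


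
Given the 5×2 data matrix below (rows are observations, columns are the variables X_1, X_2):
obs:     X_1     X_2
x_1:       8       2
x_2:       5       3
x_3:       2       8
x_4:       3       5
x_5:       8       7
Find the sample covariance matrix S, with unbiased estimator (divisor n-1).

Step 1 — column means:
  mean(X_1) = (8 + 5 + 2 + 3 + 8) / 5 = 26/5 = 5.2
  mean(X_2) = (2 + 3 + 8 + 5 + 7) / 5 = 25/5 = 5

Step 2 — sample covariance S[i,j] = (1/(n-1)) · Σ_k (x_{k,i} - mean_i) · (x_{k,j} - mean_j), with n-1 = 4.
  S[X_1,X_1] = ((2.8)·(2.8) + (-0.2)·(-0.2) + (-3.2)·(-3.2) + (-2.2)·(-2.2) + (2.8)·(2.8)) / 4 = 30.8/4 = 7.7
  S[X_1,X_2] = ((2.8)·(-3) + (-0.2)·(-2) + (-3.2)·(3) + (-2.2)·(0) + (2.8)·(2)) / 4 = -12/4 = -3
  S[X_2,X_2] = ((-3)·(-3) + (-2)·(-2) + (3)·(3) + (0)·(0) + (2)·(2)) / 4 = 26/4 = 6.5

S is symmetric (S[j,i] = S[i,j]). Assembling:

S = [[7.7, -3],
 [-3, 6.5]]


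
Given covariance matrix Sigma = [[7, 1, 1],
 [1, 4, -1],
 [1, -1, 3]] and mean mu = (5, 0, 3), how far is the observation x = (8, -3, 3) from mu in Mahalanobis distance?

Step 1 — centre the observation: (x - mu) = (3, -3, 0).

Step 2 — invert Sigma (cofactor / det for 3×3, or solve directly):
  Sigma^{-1} = [[0.1618, -0.0588, -0.0735],
 [-0.0588, 0.2941, 0.1176],
 [-0.0735, 0.1176, 0.3971]].

Step 3 — form the quadratic (x - mu)^T · Sigma^{-1} · (x - mu):
  Sigma^{-1} · (x - mu) = (0.6618, -1.0588, -0.5735).
  (x - mu)^T · [Sigma^{-1} · (x - mu)] = (3)·(0.6618) + (-3)·(-1.0588) + (0)·(-0.5735) = 5.1618.

Step 4 — take square root: d = √(5.1618) ≈ 2.272.

d(x, mu) = √(5.1618) ≈ 2.272


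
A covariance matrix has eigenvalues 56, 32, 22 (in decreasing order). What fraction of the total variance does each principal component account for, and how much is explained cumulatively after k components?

Step 1 — total variance = trace(Sigma) = Σ λ_i = 56 + 32 + 22 = 110.

Step 2 — fraction explained by component i = λ_i / Σ λ:
  PC1: 56/110 = 0.5091
  PC2: 32/110 = 0.2909
  PC3: 22/110 = 0.2

Step 3 — cumulative fraction after k components = (λ_1 + ... + λ_k) / Σ λ:
  k = 1: 56/110 = 0.5091
  k = 2: (56 + 32)/110 = 88/110 = 0.8
  k = 3: (56 + 32 + 22)/110 = 110/110 = 1

Summary (fraction, with percent):

explained: PC1 0.5091 (50.91%), PC2 0.2909 (29.09%), PC3 0.2 (20%);  cumulative: 0.5091, 0.8, 1


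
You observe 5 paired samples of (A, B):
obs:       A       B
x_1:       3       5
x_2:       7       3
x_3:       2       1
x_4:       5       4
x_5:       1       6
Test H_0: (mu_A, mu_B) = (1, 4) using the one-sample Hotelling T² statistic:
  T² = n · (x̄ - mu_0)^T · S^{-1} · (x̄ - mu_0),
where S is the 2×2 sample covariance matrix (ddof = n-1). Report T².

Step 1 — sample mean vector:
  mean(A) = (3 + 7 + 2 + 5 + 1) / 5 = 18/5 = 3.6
  mean(B) = (5 + 3 + 1 + 4 + 6) / 5 = 19/5 = 3.8
  x̄ = (3.6, 3.8),  deviation x̄ - mu_0 = (3.6, 3.8) - (1, 4) = (2.6, -0.2).

Step 2 — sample covariance matrix, S[i,j] = (1/(n-1)) · Σ_k (x_{k,i} - mean_i) · (x_{k,j} - mean_j), divisor n-1 = 4:
  S[A,A] = ((-0.6)·(-0.6) + (3.4)·(3.4) + (-1.6)·(-1.6) + (1.4)·(1.4) + (-2.6)·(-2.6)) / 4 = 23.2/4 = 5.8
  S[A,B] = ((-0.6)·(1.2) + (3.4)·(-0.8) + (-1.6)·(-2.8) + (1.4)·(0.2) + (-2.6)·(2.2)) / 4 = -4.4/4 = -1.1
  S[B,B] = ((1.2)·(1.2) + (-0.8)·(-0.8) + (-2.8)·(-2.8) + (0.2)·(0.2) + (2.2)·(2.2)) / 4 = 14.8/4 = 3.7
  S = [[5.8, -1.1],
 [-1.1, 3.7]].

Step 3 — invert S. det(S) = 5.8·3.7 - (-1.1)² = 20.25.
  S^{-1} = (1/det) · [[d, -b], [-b, a]] = [[0.1827, 0.0543],
 [0.0543, 0.2864]].

Step 4 — quadratic form (x̄ - mu_0)^T · S^{-1} · (x̄ - mu_0):
  S^{-1} · (x̄ - mu_0) = (0.4642, 0.084),
  (x̄ - mu_0)^T · [...] = (2.6)·(0.4642) + (-0.2)·(0.084) = 1.1901.

Step 5 — scale by n: T² = 5 · 1.1901 = 5.9506.

T² ≈ 5.9506


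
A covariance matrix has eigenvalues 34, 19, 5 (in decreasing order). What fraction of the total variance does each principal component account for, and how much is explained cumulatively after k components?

Step 1 — total variance = trace(Sigma) = Σ λ_i = 34 + 19 + 5 = 58.

Step 2 — fraction explained by component i = λ_i / Σ λ:
  PC1: 34/58 = 0.5862
  PC2: 19/58 = 0.3276
  PC3: 5/58 = 0.0862

Step 3 — cumulative fraction after k components = (λ_1 + ... + λ_k) / Σ λ:
  k = 1: 34/58 = 0.5862
  k = 2: (34 + 19)/58 = 53/58 = 0.9138
  k = 3: (34 + 19 + 5)/58 = 58/58 = 1

Summary (fraction, with percent):

explained: PC1 0.5862 (58.62%), PC2 0.3276 (32.76%), PC3 0.0862 (8.62%);  cumulative: 0.5862, 0.9138, 1


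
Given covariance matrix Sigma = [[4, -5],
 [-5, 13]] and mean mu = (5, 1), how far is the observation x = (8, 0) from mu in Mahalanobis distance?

Step 1 — centre the observation: (x - mu) = (3, -1).

Step 2 — invert Sigma. det(Sigma) = 4·13 - (-5)² = 27.
  Sigma^{-1} = (1/det) · [[d, -b], [-b, a]] = [[0.4815, 0.1852],
 [0.1852, 0.1481]].

Step 3 — form the quadratic (x - mu)^T · Sigma^{-1} · (x - mu):
  Sigma^{-1} · (x - mu) = (1.2593, 0.4074).
  (x - mu)^T · [Sigma^{-1} · (x - mu)] = (3)·(1.2593) + (-1)·(0.4074) = 3.3704.

Step 4 — take square root: d = √(3.3704) ≈ 1.8359.

d(x, mu) = √(3.3704) ≈ 1.8359


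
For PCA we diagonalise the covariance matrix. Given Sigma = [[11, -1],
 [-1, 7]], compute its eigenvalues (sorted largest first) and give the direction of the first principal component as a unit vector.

Step 1 — characteristic polynomial of 2×2 Sigma:
  det(Sigma - λI) = λ² - trace · λ + det = 0.
  trace = 11 + 7 = 18, det = 11·7 - (-1)² = 76.
Step 2 — discriminant:
  Δ = trace² - 4·det = 324 - 304 = 20.
Step 3 — eigenvalues:
  λ = (trace ± √Δ)/2 = (18 ± 4.4721)/2,
  λ_1 = 11.2361,  λ_2 = 6.7639.

Step 4 — unit eigenvector for λ_1: solve (Sigma - λ_1 I)v = 0. First row:
  (11 - 11.2361)·v_x + (-1)·v_y = 0, i.e. (-0.2361)·v_x + (-1)·v_y = 0,
  so v ∝ (b, λ_1 - a) = (-1, 0.2361); multiply by -1 so the first entry is positive: u = (1, -0.2361).
  ||u|| = √((1)² + (-0.2361)²) = √(1.0557) ≈ 1.0275,
  v_1 = u/||u|| ≈ (0.9732, -0.2298) (||v_1|| = 1).

λ_1 = 11.2361,  λ_2 = 6.7639;  v_1 ≈ (0.9732, -0.2298)


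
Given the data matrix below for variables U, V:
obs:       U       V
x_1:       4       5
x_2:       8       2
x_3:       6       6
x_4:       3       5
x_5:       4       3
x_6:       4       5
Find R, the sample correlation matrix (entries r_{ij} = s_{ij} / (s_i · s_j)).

Step 1 — column means:
  mean(U) = (4 + 8 + 6 + 3 + 4 + 4) / 6 = 29/6 = 4.8333
  mean(V) = (5 + 2 + 6 + 5 + 3 + 5) / 6 = 26/6 = 4.3333

Step 2 — sample variances and covariances s[i,j] = (1/(n-1)) · Σ_k (x_{k,i} - mean_i) · (x_{k,j} - mean_j), with n-1 = 5:
  s[U,U] = ((-0.8333)·(-0.8333) + (3.1667)·(3.1667) + (1.1667)·(1.1667) + (-1.8333)·(-1.8333) + (-0.8333)·(-0.8333) + (-0.8333)·(-0.8333)) / 5 = 16.8333/5 = 3.3667
  s[U,V] = ((-0.8333)·(0.6667) + (3.1667)·(-2.3333) + (1.1667)·(1.6667) + (-1.8333)·(0.6667) + (-0.8333)·(-1.3333) + (-0.8333)·(0.6667)) / 5 = -6.6667/5 = -1.3333
  s[V,V] = ((0.6667)·(0.6667) + (-2.3333)·(-2.3333) + (1.6667)·(1.6667) + (0.6667)·(0.6667) + (-1.3333)·(-1.3333) + (0.6667)·(0.6667)) / 5 = 11.3333/5 = 2.2667
  Sample standard deviations s_i = √(s[i,i]):
  s(U) = √(3.3667) = 1.8348
  s(V) = √(2.2667) = 1.5055

Step 3 — r_{ij} = s_{ij} / (s_i · s_j):
  r[U,U] = 1 (diagonal).
  r[U,V] = -1.3333 / (1.8348 · 1.5055) = -1.3333 / 2.7624 = -0.4827
  r[V,V] = 1 (diagonal).

R is symmetric with unit diagonal. Assembling:

R = [[1, -0.4827],
 [-0.4827, 1]]


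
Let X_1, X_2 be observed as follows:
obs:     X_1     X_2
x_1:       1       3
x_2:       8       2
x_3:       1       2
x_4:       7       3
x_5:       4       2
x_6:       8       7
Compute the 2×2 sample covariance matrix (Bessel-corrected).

Step 1 — column means:
  mean(X_1) = (1 + 8 + 1 + 7 + 4 + 8) / 6 = 29/6 = 4.8333
  mean(X_2) = (3 + 2 + 2 + 3 + 2 + 7) / 6 = 19/6 = 3.1667

Step 2 — sample covariance S[i,j] = (1/(n-1)) · Σ_k (x_{k,i} - mean_i) · (x_{k,j} - mean_j), with n-1 = 5.
  S[X_1,X_1] = ((-3.8333)·(-3.8333) + (3.1667)·(3.1667) + (-3.8333)·(-3.8333) + (2.1667)·(2.1667) + (-0.8333)·(-0.8333) + (3.1667)·(3.1667)) / 5 = 54.8333/5 = 10.9667
  S[X_1,X_2] = ((-3.8333)·(-0.1667) + (3.1667)·(-1.1667) + (-3.8333)·(-1.1667) + (2.1667)·(-0.1667) + (-0.8333)·(-1.1667) + (3.1667)·(3.8333)) / 5 = 14.1667/5 = 2.8333
  S[X_2,X_2] = ((-0.1667)·(-0.1667) + (-1.1667)·(-1.1667) + (-1.1667)·(-1.1667) + (-0.1667)·(-0.1667) + (-1.1667)·(-1.1667) + (3.8333)·(3.8333)) / 5 = 18.8333/5 = 3.7667

S is symmetric (S[j,i] = S[i,j]). Assembling:

S = [[10.9667, 2.8333],
 [2.8333, 3.7667]]


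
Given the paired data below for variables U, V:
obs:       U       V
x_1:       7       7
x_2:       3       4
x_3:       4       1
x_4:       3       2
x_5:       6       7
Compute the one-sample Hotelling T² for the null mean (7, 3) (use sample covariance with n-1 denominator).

Step 1 — sample mean vector:
  mean(U) = (7 + 3 + 4 + 3 + 6) / 5 = 23/5 = 4.6
  mean(V) = (7 + 4 + 1 + 2 + 7) / 5 = 21/5 = 4.2
  x̄ = (4.6, 4.2),  deviation x̄ - mu_0 = (4.6, 4.2) - (7, 3) = (-2.4, 1.2).

Step 2 — sample covariance matrix, S[i,j] = (1/(n-1)) · Σ_k (x_{k,i} - mean_i) · (x_{k,j} - mean_j), divisor n-1 = 4:
  S[U,U] = ((2.4)·(2.4) + (-1.6)·(-1.6) + (-0.6)·(-0.6) + (-1.6)·(-1.6) + (1.4)·(1.4)) / 4 = 13.2/4 = 3.3
  S[U,V] = ((2.4)·(2.8) + (-1.6)·(-0.2) + (-0.6)·(-3.2) + (-1.6)·(-2.2) + (1.4)·(2.8)) / 4 = 16.4/4 = 4.1
  S[V,V] = ((2.8)·(2.8) + (-0.2)·(-0.2) + (-3.2)·(-3.2) + (-2.2)·(-2.2) + (2.8)·(2.8)) / 4 = 30.8/4 = 7.7
  S = [[3.3, 4.1],
 [4.1, 7.7]].

Step 3 — invert S. det(S) = 3.3·7.7 - (4.1)² = 8.6.
  S^{-1} = (1/det) · [[d, -b], [-b, a]] = [[0.8953, -0.4767],
 [-0.4767, 0.3837]].

Step 4 — quadratic form (x̄ - mu_0)^T · S^{-1} · (x̄ - mu_0):
  S^{-1} · (x̄ - mu_0) = (-2.7209, 1.6047),
  (x̄ - mu_0)^T · [...] = (-2.4)·(-2.7209) + (1.2)·(1.6047) = 8.4558.

Step 5 — scale by n: T² = 5 · 8.4558 = 42.2791.

T² ≈ 42.2791


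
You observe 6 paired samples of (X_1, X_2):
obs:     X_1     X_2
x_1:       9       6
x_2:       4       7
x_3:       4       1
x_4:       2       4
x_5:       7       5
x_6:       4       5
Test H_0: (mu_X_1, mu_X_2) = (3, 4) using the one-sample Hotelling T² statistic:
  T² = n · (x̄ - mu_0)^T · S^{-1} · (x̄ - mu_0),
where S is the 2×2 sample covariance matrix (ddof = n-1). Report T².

Step 1 — sample mean vector:
  mean(X_1) = (9 + 4 + 4 + 2 + 7 + 4) / 6 = 30/6 = 5
  mean(X_2) = (6 + 7 + 1 + 4 + 5 + 5) / 6 = 28/6 = 4.6667
  x̄ = (5, 4.6667),  deviation x̄ - mu_0 = (5, 4.6667) - (3, 4) = (2, 0.6667).

Step 2 — sample covariance matrix, S[i,j] = (1/(n-1)) · Σ_k (x_{k,i} - mean_i) · (x_{k,j} - mean_j), divisor n-1 = 5:
  S[X_1,X_1] = ((4)·(4) + (-1)·(-1) + (-1)·(-1) + (-3)·(-3) + (2)·(2) + (-1)·(-1)) / 5 = 32/5 = 6.4
  S[X_1,X_2] = ((4)·(1.3333) + (-1)·(2.3333) + (-1)·(-3.6667) + (-3)·(-0.6667) + (2)·(0.3333) + (-1)·(0.3333)) / 5 = 9/5 = 1.8
  S[X_2,X_2] = ((1.3333)·(1.3333) + (2.3333)·(2.3333) + (-3.6667)·(-3.6667) + (-0.6667)·(-0.6667) + (0.3333)·(0.3333) + (0.3333)·(0.3333)) / 5 = 21.3333/5 = 4.2667
  S = [[6.4, 1.8],
 [1.8, 4.2667]].

Step 3 — invert S. det(S) = 6.4·4.2667 - (1.8)² = 24.0667.
  S^{-1} = (1/det) · [[d, -b], [-b, a]] = [[0.1773, -0.0748],
 [-0.0748, 0.2659]].

Step 4 — quadratic form (x̄ - mu_0)^T · S^{-1} · (x̄ - mu_0):
  S^{-1} · (x̄ - mu_0) = (0.3047, 0.0277),
  (x̄ - mu_0)^T · [...] = (2)·(0.3047) + (0.6667)·(0.0277) = 0.6279.

Step 5 — scale by n: T² = 6 · 0.6279 = 3.7673.

T² ≈ 3.7673


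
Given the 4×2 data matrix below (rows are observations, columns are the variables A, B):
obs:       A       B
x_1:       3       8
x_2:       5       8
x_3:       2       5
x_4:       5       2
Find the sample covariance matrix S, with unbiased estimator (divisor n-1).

Step 1 — column means:
  mean(A) = (3 + 5 + 2 + 5) / 4 = 15/4 = 3.75
  mean(B) = (8 + 8 + 5 + 2) / 4 = 23/4 = 5.75

Step 2 — sample covariance S[i,j] = (1/(n-1)) · Σ_k (x_{k,i} - mean_i) · (x_{k,j} - mean_j), with n-1 = 3.
  S[A,A] = ((-0.75)·(-0.75) + (1.25)·(1.25) + (-1.75)·(-1.75) + (1.25)·(1.25)) / 3 = 6.75/3 = 2.25
  S[A,B] = ((-0.75)·(2.25) + (1.25)·(2.25) + (-1.75)·(-0.75) + (1.25)·(-3.75)) / 3 = -2.25/3 = -0.75
  S[B,B] = ((2.25)·(2.25) + (2.25)·(2.25) + (-0.75)·(-0.75) + (-3.75)·(-3.75)) / 3 = 24.75/3 = 8.25

S is symmetric (S[j,i] = S[i,j]). Assembling:

S = [[2.25, -0.75],
 [-0.75, 8.25]]


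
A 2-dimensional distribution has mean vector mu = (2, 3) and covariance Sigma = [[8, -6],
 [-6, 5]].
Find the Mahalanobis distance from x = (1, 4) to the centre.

Step 1 — centre the observation: (x - mu) = (-1, 1).

Step 2 — invert Sigma. det(Sigma) = 8·5 - (-6)² = 4.
  Sigma^{-1} = (1/det) · [[d, -b], [-b, a]] = [[1.25, 1.5],
 [1.5, 2]].

Step 3 — form the quadratic (x - mu)^T · Sigma^{-1} · (x - mu):
  Sigma^{-1} · (x - mu) = (0.25, 0.5).
  (x - mu)^T · [Sigma^{-1} · (x - mu)] = (-1)·(0.25) + (1)·(0.5) = 0.25.

Step 4 — take square root: d = √(0.25) ≈ 0.5.

d(x, mu) = √(0.25) ≈ 0.5


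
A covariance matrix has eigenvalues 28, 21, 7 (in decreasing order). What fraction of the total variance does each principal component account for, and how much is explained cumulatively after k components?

Step 1 — total variance = trace(Sigma) = Σ λ_i = 28 + 21 + 7 = 56.

Step 2 — fraction explained by component i = λ_i / Σ λ:
  PC1: 28/56 = 0.5
  PC2: 21/56 = 0.375
  PC3: 7/56 = 0.125

Step 3 — cumulative fraction after k components = (λ_1 + ... + λ_k) / Σ λ:
  k = 1: 28/56 = 0.5
  k = 2: (28 + 21)/56 = 49/56 = 0.875
  k = 3: (28 + 21 + 7)/56 = 56/56 = 1

Summary (fraction, with percent):

explained: PC1 0.5 (50%), PC2 0.375 (37.5%), PC3 0.125 (12.5%);  cumulative: 0.5, 0.875, 1


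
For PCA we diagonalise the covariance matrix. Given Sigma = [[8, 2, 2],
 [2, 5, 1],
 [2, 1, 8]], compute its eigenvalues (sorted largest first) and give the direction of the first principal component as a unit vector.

Step 1 — characteristic polynomial p(λ) = det(λI - Sigma) = λ³ - tr·λ² + c_1·λ - det, where tr = trace, c_1 = sum of the principal 2×2 minors, det = det(Sigma):
  tr = 8 + 5 + 8 = 21,
  c_1 = (8·5 - (2)²) + (8·8 - (2)²) + (5·8 - (1)²) = 36 + 60 + 39 = 135,
  det = 8·(5·8 - (1)²) - (2)·((2)·8 - (1)·(2)) + (2)·((2)·(1) - 5·(2)) = 8·(39) - (2)·(14) + (2)·(-8) = 268.
  So p(λ) = λ³ - 21λ² + 135λ - 268.
Step 2 — look for an integer root (rational root theorem: any rational root is an integer divisor of 268). Testing λ = 4:
  p(4) = 64 - 336 + 540 - 268 = 0  ✓
  Dividing out (λ - 4): p(λ) = (λ - 4)(λ² - 17λ + 67).
Step 3 — remaining eigenvalues from the quadratic λ² - 17λ + 67 = 0:
  Δ = 17² - 4·67 = 289 - 268 = 21,  λ = (17 ± √21)/2 = (17 ± 4.5826)/2 ≈ 10.7913 or 6.2087.
  Sorted: λ_1 = 10.7913,  λ_2 = 6.2087,  λ_3 = 4  (check: sum = 21 = tr ✓).

Step 4 — unit eigenvector for λ_1 ≈ 10.7913: v spans the null space of (Sigma - λ_1 I), whose rows are
  r_1 = (-2.7913, 2, 2),  r_2 = (2, -5.7913, 1),  r_3 = (2, 1, -2.7913).
  v is orthogonal to every row, so take v ∝ r_1 × r_2 = ((2)·(1) - (2)·(-5.7913), (2)·(2) - (-2.7913)·(1), (-2.7913)·(-5.7913) - (2)·(2)) ≈ (13.5826, 6.7913, 12.1652).
  Let u = (13.5826, 6.7913, 12.1652).
  ||u|| = √((13.5826)² + (6.7913)² + (12.1652)²) = √(378.5989) ≈ 19.4576,  v_1 = u/||u|| ≈ (0.6981, 0.349, 0.6252) (||v_1|| = 1).

λ_1 = 10.7913,  λ_2 = 6.2087,  λ_3 = 4;  v_1 ≈ (0.6981, 0.349, 0.6252)


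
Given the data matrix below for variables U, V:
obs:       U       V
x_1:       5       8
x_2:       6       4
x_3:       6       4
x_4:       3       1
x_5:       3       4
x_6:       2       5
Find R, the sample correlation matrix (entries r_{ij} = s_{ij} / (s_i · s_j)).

Step 1 — column means:
  mean(U) = (5 + 6 + 6 + 3 + 3 + 2) / 6 = 25/6 = 4.1667
  mean(V) = (8 + 4 + 4 + 1 + 4 + 5) / 6 = 26/6 = 4.3333

Step 2 — sample variances and covariances s[i,j] = (1/(n-1)) · Σ_k (x_{k,i} - mean_i) · (x_{k,j} - mean_j), with n-1 = 5:
  s[U,U] = ((0.8333)·(0.8333) + (1.8333)·(1.8333) + (1.8333)·(1.8333) + (-1.1667)·(-1.1667) + (-1.1667)·(-1.1667) + (-2.1667)·(-2.1667)) / 5 = 14.8333/5 = 2.9667
  s[U,V] = ((0.8333)·(3.6667) + (1.8333)·(-0.3333) + (1.8333)·(-0.3333) + (-1.1667)·(-3.3333) + (-1.1667)·(-0.3333) + (-2.1667)·(0.6667)) / 5 = 4.6667/5 = 0.9333
  s[V,V] = ((3.6667)·(3.6667) + (-0.3333)·(-0.3333) + (-0.3333)·(-0.3333) + (-3.3333)·(-3.3333) + (-0.3333)·(-0.3333) + (0.6667)·(0.6667)) / 5 = 25.3333/5 = 5.0667
  Sample standard deviations s_i = √(s[i,i]):
  s(U) = √(2.9667) = 1.7224
  s(V) = √(5.0667) = 2.2509

Step 3 — r_{ij} = s_{ij} / (s_i · s_j):
  r[U,U] = 1 (diagonal).
  r[U,V] = 0.9333 / (1.7224 · 2.2509) = 0.9333 / 3.877 = 0.2407
  r[V,V] = 1 (diagonal).

R is symmetric with unit diagonal. Assembling:

R = [[1, 0.2407],
 [0.2407, 1]]


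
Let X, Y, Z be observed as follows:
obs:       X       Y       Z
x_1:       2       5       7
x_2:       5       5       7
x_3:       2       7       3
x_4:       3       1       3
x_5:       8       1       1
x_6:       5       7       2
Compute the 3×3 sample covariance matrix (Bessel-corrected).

Step 1 — column means:
  mean(X) = (2 + 5 + 2 + 3 + 8 + 5) / 6 = 25/6 = 4.1667
  mean(Y) = (5 + 5 + 7 + 1 + 1 + 7) / 6 = 26/6 = 4.3333
  mean(Z) = (7 + 7 + 3 + 3 + 1 + 2) / 6 = 23/6 = 3.8333

Step 2 — sample covariance S[i,j] = (1/(n-1)) · Σ_k (x_{k,i} - mean_i) · (x_{k,j} - mean_j), with n-1 = 5.
  S[X,X] = ((-2.1667)·(-2.1667) + (0.8333)·(0.8333) + (-2.1667)·(-2.1667) + (-1.1667)·(-1.1667) + (3.8333)·(3.8333) + (0.8333)·(0.8333)) / 5 = 26.8333/5 = 5.3667
  S[X,Y] = ((-2.1667)·(0.6667) + (0.8333)·(0.6667) + (-2.1667)·(2.6667) + (-1.1667)·(-3.3333) + (3.8333)·(-3.3333) + (0.8333)·(2.6667)) / 5 = -13.3333/5 = -2.6667
  S[X,Z] = ((-2.1667)·(3.1667) + (0.8333)·(3.1667) + (-2.1667)·(-0.8333) + (-1.1667)·(-0.8333) + (3.8333)·(-2.8333) + (0.8333)·(-1.8333)) / 5 = -13.8333/5 = -2.7667
  S[Y,Y] = ((0.6667)·(0.6667) + (0.6667)·(0.6667) + (2.6667)·(2.6667) + (-3.3333)·(-3.3333) + (-3.3333)·(-3.3333) + (2.6667)·(2.6667)) / 5 = 37.3333/5 = 7.4667
  S[Y,Z] = ((0.6667)·(3.1667) + (0.6667)·(3.1667) + (2.6667)·(-0.8333) + (-3.3333)·(-0.8333) + (-3.3333)·(-2.8333) + (2.6667)·(-1.8333)) / 5 = 9.3333/5 = 1.8667
  S[Z,Z] = ((3.1667)·(3.1667) + (3.1667)·(3.1667) + (-0.8333)·(-0.8333) + (-0.8333)·(-0.8333) + (-2.8333)·(-2.8333) + (-1.8333)·(-1.8333)) / 5 = 32.8333/5 = 6.5667

S is symmetric (S[j,i] = S[i,j]). Assembling:

S = [[5.3667, -2.6667, -2.7667],
 [-2.6667, 7.4667, 1.8667],
 [-2.7667, 1.8667, 6.5667]]


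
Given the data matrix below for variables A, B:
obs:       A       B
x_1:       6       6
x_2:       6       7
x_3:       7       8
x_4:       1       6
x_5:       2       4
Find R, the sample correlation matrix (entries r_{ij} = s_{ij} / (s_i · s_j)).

Step 1 — column means:
  mean(A) = (6 + 6 + 7 + 1 + 2) / 5 = 22/5 = 4.4
  mean(B) = (6 + 7 + 8 + 6 + 4) / 5 = 31/5 = 6.2

Step 2 — sample variances and covariances s[i,j] = (1/(n-1)) · Σ_k (x_{k,i} - mean_i) · (x_{k,j} - mean_j), with n-1 = 4:
  s[A,A] = ((1.6)·(1.6) + (1.6)·(1.6) + (2.6)·(2.6) + (-3.4)·(-3.4) + (-2.4)·(-2.4)) / 4 = 29.2/4 = 7.3
  s[A,B] = ((1.6)·(-0.2) + (1.6)·(0.8) + (2.6)·(1.8) + (-3.4)·(-0.2) + (-2.4)·(-2.2)) / 4 = 11.6/4 = 2.9
  s[B,B] = ((-0.2)·(-0.2) + (0.8)·(0.8) + (1.8)·(1.8) + (-0.2)·(-0.2) + (-2.2)·(-2.2)) / 4 = 8.8/4 = 2.2
  Sample standard deviations s_i = √(s[i,i]):
  s(A) = √(7.3) = 2.7019
  s(B) = √(2.2) = 1.4832

Step 3 — r_{ij} = s_{ij} / (s_i · s_j):
  r[A,A] = 1 (diagonal).
  r[A,B] = 2.9 / (2.7019 · 1.4832) = 2.9 / 4.0075 = 0.7236
  r[B,B] = 1 (diagonal).

R is symmetric with unit diagonal. Assembling:

R = [[1, 0.7236],
 [0.7236, 1]]


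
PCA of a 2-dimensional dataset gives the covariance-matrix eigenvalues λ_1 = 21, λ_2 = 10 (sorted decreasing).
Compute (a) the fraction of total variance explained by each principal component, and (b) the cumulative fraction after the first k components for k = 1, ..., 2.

Step 1 — total variance = trace(Sigma) = Σ λ_i = 21 + 10 = 31.

Step 2 — fraction explained by component i = λ_i / Σ λ:
  PC1: 21/31 = 0.6774
  PC2: 10/31 = 0.3226

Step 3 — cumulative fraction after k components = (λ_1 + ... + λ_k) / Σ λ:
  k = 1: 21/31 = 0.6774
  k = 2: (21 + 10)/31 = 31/31 = 1

Summary (fraction, with percent):

explained: PC1 0.6774 (67.74%), PC2 0.3226 (32.26%);  cumulative: 0.6774, 1


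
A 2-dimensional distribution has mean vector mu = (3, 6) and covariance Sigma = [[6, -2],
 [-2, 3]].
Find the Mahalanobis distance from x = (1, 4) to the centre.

Step 1 — centre the observation: (x - mu) = (-2, -2).

Step 2 — invert Sigma. det(Sigma) = 6·3 - (-2)² = 14.
  Sigma^{-1} = (1/det) · [[d, -b], [-b, a]] = [[0.2143, 0.1429],
 [0.1429, 0.4286]].

Step 3 — form the quadratic (x - mu)^T · Sigma^{-1} · (x - mu):
  Sigma^{-1} · (x - mu) = (-0.7143, -1.1429).
  (x - mu)^T · [Sigma^{-1} · (x - mu)] = (-2)·(-0.7143) + (-2)·(-1.1429) = 3.7143.

Step 4 — take square root: d = √(3.7143) ≈ 1.9272.

d(x, mu) = √(3.7143) ≈ 1.9272


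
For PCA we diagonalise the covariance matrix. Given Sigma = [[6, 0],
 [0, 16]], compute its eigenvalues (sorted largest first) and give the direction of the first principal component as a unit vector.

Step 1 — characteristic polynomial of 2×2 Sigma:
  det(Sigma - λI) = λ² - trace · λ + det = 0.
  trace = 6 + 16 = 22, det = 6·16 - (0)² = 96.
Step 2 — discriminant:
  Δ = trace² - 4·det = 484 - 384 = 100.
Step 3 — eigenvalues:
  λ = (trace ± √Δ)/2 = (22 ± 10)/2,
  λ_1 = 16,  λ_2 = 6.

Step 4 — unit eigenvector for λ_1: Sigma is diagonal, so its eigenvectors are the coordinate axes. λ_1 = 16 is the diagonal entry on the second coordinate axis, hence
  v_1 = (0, 1) (||v_1|| = 1).

λ_1 = 16,  λ_2 = 6;  v_1 ≈ (0, 1)


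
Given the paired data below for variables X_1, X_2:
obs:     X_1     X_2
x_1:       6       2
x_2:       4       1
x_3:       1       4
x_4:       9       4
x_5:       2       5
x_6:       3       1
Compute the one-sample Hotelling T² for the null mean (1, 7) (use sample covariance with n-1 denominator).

Step 1 — sample mean vector:
  mean(X_1) = (6 + 4 + 1 + 9 + 2 + 3) / 6 = 25/6 = 4.1667
  mean(X_2) = (2 + 1 + 4 + 4 + 5 + 1) / 6 = 17/6 = 2.8333
  x̄ = (4.1667, 2.8333),  deviation x̄ - mu_0 = (4.1667, 2.8333) - (1, 7) = (3.1667, -4.1667).

Step 2 — sample covariance matrix, S[i,j] = (1/(n-1)) · Σ_k (x_{k,i} - mean_i) · (x_{k,j} - mean_j), divisor n-1 = 5:
  S[X_1,X_1] = ((1.8333)·(1.8333) + (-0.1667)·(-0.1667) + (-3.1667)·(-3.1667) + (4.8333)·(4.8333) + (-2.1667)·(-2.1667) + (-1.1667)·(-1.1667)) / 5 = 42.8333/5 = 8.5667
  S[X_1,X_2] = ((1.8333)·(-0.8333) + (-0.1667)·(-1.8333) + (-3.1667)·(1.1667) + (4.8333)·(1.1667) + (-2.1667)·(2.1667) + (-1.1667)·(-1.8333)) / 5 = -1.8333/5 = -0.3667
  S[X_2,X_2] = ((-0.8333)·(-0.8333) + (-1.8333)·(-1.8333) + (1.1667)·(1.1667) + (1.1667)·(1.1667) + (2.1667)·(2.1667) + (-1.8333)·(-1.8333)) / 5 = 14.8333/5 = 2.9667
  S = [[8.5667, -0.3667],
 [-0.3667, 2.9667]].

Step 3 — invert S. det(S) = 8.5667·2.9667 - (-0.3667)² = 25.28.
  S^{-1} = (1/det) · [[d, -b], [-b, a]] = [[0.1174, 0.0145],
 [0.0145, 0.3389]].

Step 4 — quadratic form (x̄ - mu_0)^T · S^{-1} · (x̄ - mu_0):
  S^{-1} · (x̄ - mu_0) = (0.3112, -1.366),
  (x̄ - mu_0)^T · [...] = (3.1667)·(0.3112) + (-4.1667)·(-1.366) = 6.6772.

Step 5 — scale by n: T² = 6 · 6.6772 = 40.0633.

T² ≈ 40.0633
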